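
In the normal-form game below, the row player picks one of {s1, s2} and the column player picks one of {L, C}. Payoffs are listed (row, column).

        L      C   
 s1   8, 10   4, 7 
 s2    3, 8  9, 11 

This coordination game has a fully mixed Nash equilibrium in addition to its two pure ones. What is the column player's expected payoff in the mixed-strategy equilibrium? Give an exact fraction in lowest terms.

9

The row player mixes with probability p on s1, chosen so the column player is indifferent: 10p + 8(1−p) = 7p + 11(1−p) gives p = 1/2.
The column player's expected payoff is 10·1/2 + 8·1/2 = 9.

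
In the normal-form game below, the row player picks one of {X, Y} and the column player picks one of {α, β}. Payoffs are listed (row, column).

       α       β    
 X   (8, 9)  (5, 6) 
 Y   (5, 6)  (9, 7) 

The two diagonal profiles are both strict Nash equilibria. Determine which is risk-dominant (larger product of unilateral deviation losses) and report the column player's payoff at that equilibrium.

9

At (X, α): the row player loses 8 − 5 = 3 by deviating; the column player loses 9 − 6 = 3. Product = 3·3 = 9.
At (Y, β): the row player loses 9 − 5 = 4 by deviating; the column player loses 7 − 6 = 1. Product = 4·1 = 4.
9 > 4, so (X, α) is risk-dominant. The column player's payoff there is 9.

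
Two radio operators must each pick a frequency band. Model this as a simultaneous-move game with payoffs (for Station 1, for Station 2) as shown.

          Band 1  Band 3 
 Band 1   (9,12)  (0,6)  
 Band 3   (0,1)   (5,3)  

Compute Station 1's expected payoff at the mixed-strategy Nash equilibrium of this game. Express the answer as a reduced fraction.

Station 2 mixes with probability q on Band 1, chosen so Station 1 is indifferent: 9q + 0(1−q) = 0q + 5(1−q) gives q = 5/14.
Station 1's expected payoff (from either row, since indifferent) is 9·5/14 + 0·9/14 = 45/14.

45/14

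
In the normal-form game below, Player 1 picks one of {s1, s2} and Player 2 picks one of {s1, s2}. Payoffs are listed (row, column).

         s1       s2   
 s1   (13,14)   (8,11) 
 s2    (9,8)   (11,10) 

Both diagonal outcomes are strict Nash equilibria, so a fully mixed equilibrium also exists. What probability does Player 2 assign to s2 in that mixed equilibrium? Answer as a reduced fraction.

4/7

Player 2's mix q on s1 must make Player 1 indifferent between s1 and s2.
Player 1's payoff from s1: 13q + 8(1−q). From s2: 9q + 11(1−q).
Set equal: 4q = 3(1−q) → q = 3/7.
Probability on s2 is 1 − 3/7 = 4/7.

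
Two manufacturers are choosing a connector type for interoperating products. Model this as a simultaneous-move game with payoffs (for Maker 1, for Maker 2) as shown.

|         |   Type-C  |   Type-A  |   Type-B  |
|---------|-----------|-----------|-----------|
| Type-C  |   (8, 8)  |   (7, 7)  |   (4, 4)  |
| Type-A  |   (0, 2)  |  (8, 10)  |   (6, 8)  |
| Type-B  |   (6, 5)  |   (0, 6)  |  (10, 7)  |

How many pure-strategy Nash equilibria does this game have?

Both Type-C: Maker 1 gets 8 (best alternative 6); Maker 2 gets 8 (best alternative 7). Neither deviates — NE.
Both Type-A: Maker 1 gets 8 (best alternative 7); Maker 2 gets 10 (best alternative 8). Neither deviates — NE.
Both Type-B: Maker 1 gets 10 (best alternative 6); Maker 2 gets 7 (best alternative 6). Neither deviates — NE.
(Type-C, Type-B) is not a NE: Maker 1 would switch to Type-B (10 > 4).
No other cell survives both best-response checks, so there are 3 pure NE.

3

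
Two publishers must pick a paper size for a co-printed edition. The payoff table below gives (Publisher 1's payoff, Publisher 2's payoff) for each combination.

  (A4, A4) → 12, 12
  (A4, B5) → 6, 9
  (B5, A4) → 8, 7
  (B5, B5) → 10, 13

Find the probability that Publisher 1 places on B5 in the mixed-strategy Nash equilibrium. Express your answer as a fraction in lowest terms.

Publisher 1's mix p on A4 must make Publisher 2 indifferent between A4 and B5.
Publisher 2's payoff from A4: 12p + 7(1−p). From B5: 9p + 13(1−p).
Set equal: 3p = 6(1−p) → p = 6/9 = 2/3.
Probability on B5 is 1 − 2/3 = 1/3.

1/3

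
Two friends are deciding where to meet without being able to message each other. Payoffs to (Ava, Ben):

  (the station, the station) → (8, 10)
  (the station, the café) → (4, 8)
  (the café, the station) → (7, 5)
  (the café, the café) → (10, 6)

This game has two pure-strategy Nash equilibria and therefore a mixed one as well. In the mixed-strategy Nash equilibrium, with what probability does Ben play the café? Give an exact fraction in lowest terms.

Ben's mix q on the station must make Ava indifferent between the station and the café.
Ava's payoff from the station: 8q + 4(1−q). From the café: 7q + 10(1−q).
Set equal: 1q = 6(1−q) → q = 6/7.
Probability on the café is 1 − 6/7 = 1/7.

1/7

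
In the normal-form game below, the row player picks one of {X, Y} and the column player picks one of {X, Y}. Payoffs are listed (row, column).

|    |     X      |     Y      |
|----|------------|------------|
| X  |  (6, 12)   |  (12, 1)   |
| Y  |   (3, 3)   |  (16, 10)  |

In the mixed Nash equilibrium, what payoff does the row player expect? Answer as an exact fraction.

60/7

The column player mixes with probability q on X, chosen so the row player is indifferent: 6q + 12(1−q) = 3q + 16(1−q) gives q = 4/7.
The row player's expected payoff (from either row, since indifferent) is 6·4/7 + 12·3/7 = 60/7.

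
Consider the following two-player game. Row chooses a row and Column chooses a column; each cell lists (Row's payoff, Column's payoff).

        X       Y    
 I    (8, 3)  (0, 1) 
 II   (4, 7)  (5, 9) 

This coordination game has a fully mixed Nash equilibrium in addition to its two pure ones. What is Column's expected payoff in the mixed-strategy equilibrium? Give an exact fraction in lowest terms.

5

Row mixes with probability p on I, chosen so Column is indifferent: 3p + 7(1−p) = 1p + 9(1−p) gives p = 1/2.
Column's expected payoff is 3·1/2 + 7·1/2 = 5.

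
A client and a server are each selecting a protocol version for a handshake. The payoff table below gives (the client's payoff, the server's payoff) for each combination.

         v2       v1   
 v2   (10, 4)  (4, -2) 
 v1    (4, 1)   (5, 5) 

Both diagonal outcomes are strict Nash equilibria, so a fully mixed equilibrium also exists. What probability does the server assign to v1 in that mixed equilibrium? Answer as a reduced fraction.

6/7

The server's mix q on v2 must make the client indifferent between v2 and v1.
The client's payoff from v2: 10q + 4(1−q). From v1: 4q + 5(1−q).
Set equal: 6q = 1(1−q) → q = 1/7.
Probability on v1 is 1 − 1/7 = 6/7.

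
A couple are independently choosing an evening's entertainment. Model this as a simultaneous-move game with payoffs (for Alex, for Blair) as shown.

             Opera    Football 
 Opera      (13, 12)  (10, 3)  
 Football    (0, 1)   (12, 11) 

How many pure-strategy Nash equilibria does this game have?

Both Opera: Alex gets 13 (best alternative 0); Blair gets 12 (best alternative 3). Neither deviates — NE.
Both Football: Alex gets 12 (best alternative 10); Blair gets 11 (best alternative 1). Neither deviates — NE.
(Football, Opera) is not a NE: Alex would switch to Opera (13 > 0).
No other cell survives both best-response checks, so there are 2 pure NE.

2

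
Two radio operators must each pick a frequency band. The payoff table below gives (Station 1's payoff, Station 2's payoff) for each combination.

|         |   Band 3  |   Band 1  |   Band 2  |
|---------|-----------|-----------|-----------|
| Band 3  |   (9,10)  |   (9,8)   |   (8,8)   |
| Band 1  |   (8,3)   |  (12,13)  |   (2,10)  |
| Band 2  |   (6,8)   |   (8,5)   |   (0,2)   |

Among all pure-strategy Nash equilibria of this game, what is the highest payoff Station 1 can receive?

12

Both Band 3 is a pure NE (Station 1: 9 ≥ 8; Station 2: 10 ≥ 8). Station 1 gets 9.
Both Band 1 is a pure NE (Station 1: 12 ≥ 9; Station 2: 13 ≥ 10). Station 1 gets 12.
Every other cell has a profitable deviation for at least one player. Highest of {9, 12} is 12.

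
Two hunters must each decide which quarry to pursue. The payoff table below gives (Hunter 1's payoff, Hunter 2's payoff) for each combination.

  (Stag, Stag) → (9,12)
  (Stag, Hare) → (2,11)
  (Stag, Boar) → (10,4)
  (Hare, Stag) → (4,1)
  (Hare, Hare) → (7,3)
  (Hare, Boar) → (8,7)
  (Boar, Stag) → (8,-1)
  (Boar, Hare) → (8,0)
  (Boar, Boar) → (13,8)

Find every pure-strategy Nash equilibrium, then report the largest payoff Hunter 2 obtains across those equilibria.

Both Stag is a pure NE (Hunter 1: 9 ≥ 8; Hunter 2: 12 ≥ 11). Hunter 2 gets 12.
Both Boar is a pure NE (Hunter 1: 13 ≥ 10; Hunter 2: 8 ≥ 0). Hunter 2 gets 8.
Every other cell has a profitable deviation for at least one player. Highest of {12, 8} is 12.

12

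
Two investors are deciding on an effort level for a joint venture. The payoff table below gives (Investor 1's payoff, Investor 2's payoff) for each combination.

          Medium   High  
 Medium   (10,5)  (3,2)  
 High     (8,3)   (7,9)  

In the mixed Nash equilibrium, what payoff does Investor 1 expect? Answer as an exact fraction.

Investor 2 mixes with probability q on Medium, chosen so Investor 1 is indifferent: 10q + 3(1−q) = 8q + 7(1−q) gives q = 2/3.
Investor 1's expected payoff (from either row, since indifferent) is 10·2/3 + 3·1/3 = 23/3.

23/3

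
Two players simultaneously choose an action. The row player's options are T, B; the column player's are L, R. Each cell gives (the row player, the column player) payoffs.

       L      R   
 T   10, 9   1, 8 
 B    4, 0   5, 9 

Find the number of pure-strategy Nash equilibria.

(T, L): the row player gets 10 (best alternative 4); the column player gets 9 (best alternative 8). Neither deviates — NE.
(B, R): the row player gets 5 (best alternative 1); the column player gets 9 (best alternative 0). Neither deviates — NE.
(T, R) is not a NE: the row player would switch to B (5 > 1).
No other cell survives both best-response checks, so there are 2 pure NE.

2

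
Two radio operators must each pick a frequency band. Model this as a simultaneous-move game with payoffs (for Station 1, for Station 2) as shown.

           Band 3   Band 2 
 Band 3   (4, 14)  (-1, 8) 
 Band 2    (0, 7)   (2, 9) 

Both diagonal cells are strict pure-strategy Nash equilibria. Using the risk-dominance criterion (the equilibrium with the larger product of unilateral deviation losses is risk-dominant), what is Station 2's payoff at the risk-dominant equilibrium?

At both Band 3: Station 1 loses 4 − 0 = 4 by deviating; Station 2 loses 14 − 8 = 6. Product = 4·6 = 24.
At both Band 2: Station 1 loses 2 − (-1) = 3 by deviating; Station 2 loses 9 − 7 = 2. Product = 3·2 = 6.
24 > 6, so both Band 3 is risk-dominant. Station 2's payoff there is 14.

14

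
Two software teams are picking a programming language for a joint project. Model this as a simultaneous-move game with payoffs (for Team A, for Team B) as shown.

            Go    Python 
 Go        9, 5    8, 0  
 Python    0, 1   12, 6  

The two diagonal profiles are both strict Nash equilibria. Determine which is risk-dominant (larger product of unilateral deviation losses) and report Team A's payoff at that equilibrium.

At both Go: Team A loses 9 − 0 = 9 by deviating; Team B loses 5 − 0 = 5. Product = 9·5 = 45.
At both Python: Team A loses 12 − 8 = 4 by deviating; Team B loses 6 − 1 = 5. Product = 4·5 = 20.
45 > 20, so both Go is risk-dominant. Team A's payoff there is 9.

9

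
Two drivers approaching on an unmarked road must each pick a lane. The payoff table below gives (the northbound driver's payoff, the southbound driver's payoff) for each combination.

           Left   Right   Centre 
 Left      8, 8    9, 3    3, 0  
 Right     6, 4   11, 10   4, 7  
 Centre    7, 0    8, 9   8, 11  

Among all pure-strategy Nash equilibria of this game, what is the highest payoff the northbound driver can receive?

11

Both Left is a pure NE (the northbound driver: 8 ≥ 7; the southbound driver: 8 ≥ 3). The northbound driver gets 8.
Both Right is a pure NE (the northbound driver: 11 ≥ 9; the southbound driver: 10 ≥ 7). The northbound driver gets 11.
Both Centre is a pure NE (the northbound driver: 8 ≥ 4; the southbound driver: 11 ≥ 9). The northbound driver gets 8.
Every other cell has a profitable deviation for at least one player. Highest of {8, 11, 8} is 11.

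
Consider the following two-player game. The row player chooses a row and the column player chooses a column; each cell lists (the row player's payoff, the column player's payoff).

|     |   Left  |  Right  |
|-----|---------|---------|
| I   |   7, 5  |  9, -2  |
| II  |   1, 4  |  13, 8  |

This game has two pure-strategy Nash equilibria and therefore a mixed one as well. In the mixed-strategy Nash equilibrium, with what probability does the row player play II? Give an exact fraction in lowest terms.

7/11

The row player's mix p on I must make the column player indifferent between Left and Right.
The column player's payoff from Left: 5p + 4(1−p). From Right: (-2)p + 8(1−p).
Set equal: 7p = 4(1−p) → p = 4/11.
Probability on II is 1 − 4/11 = 7/11.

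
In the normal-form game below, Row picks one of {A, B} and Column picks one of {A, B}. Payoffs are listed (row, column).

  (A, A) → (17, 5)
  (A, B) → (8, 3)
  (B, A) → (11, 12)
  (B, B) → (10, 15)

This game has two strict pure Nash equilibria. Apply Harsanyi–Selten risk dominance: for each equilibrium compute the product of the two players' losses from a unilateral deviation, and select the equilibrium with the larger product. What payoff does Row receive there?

At both A: Row loses 17 − 11 = 6 by deviating; Column loses 5 − 3 = 2. Product = 6·2 = 12.
At both B: Row loses 10 − 8 = 2 by deviating; Column loses 15 − 12 = 3. Product = 2·3 = 6.
12 > 6, so both A is risk-dominant. Row's payoff there is 17.

17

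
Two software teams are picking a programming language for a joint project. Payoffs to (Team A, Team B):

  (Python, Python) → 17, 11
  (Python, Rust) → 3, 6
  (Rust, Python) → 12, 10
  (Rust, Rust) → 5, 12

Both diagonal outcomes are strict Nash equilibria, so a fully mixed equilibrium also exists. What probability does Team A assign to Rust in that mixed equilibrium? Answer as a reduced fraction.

Team A's mix p on Python must make Team B indifferent between Python and Rust.
Team B's payoff from Python: 11p + 10(1−p). From Rust: 6p + 12(1−p).
Set equal: 5p = 2(1−p) → p = 2/7.
Probability on Rust is 1 − 2/7 = 5/7.

5/7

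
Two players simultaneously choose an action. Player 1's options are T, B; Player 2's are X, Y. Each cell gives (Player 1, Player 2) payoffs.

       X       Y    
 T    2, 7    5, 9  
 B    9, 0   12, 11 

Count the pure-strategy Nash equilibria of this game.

(B, Y): Player 1 gets 12 (best alternative 5); Player 2 gets 11 (best alternative 0). Neither deviates — NE.
(T, X) is not a NE: Player 1 would switch to B (9 > 2).
No other cell survives both best-response checks, so there is 1 pure NE.

1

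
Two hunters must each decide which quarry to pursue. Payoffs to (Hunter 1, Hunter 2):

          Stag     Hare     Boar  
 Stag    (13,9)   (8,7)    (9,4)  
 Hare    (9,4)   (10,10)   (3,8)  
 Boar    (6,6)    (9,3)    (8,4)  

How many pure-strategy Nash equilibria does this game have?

Both Stag: Hunter 1 gets 13 (best alternative 9); Hunter 2 gets 9 (best alternative 7). Neither deviates — NE.
Both Hare: Hunter 1 gets 10 (best alternative 9); Hunter 2 gets 10 (best alternative 8). Neither deviates — NE.
Both Boar is not a NE: Hunter 1 would switch to Stag (9 > 8).
No other cell survives both best-response checks, so there are 2 pure NE.

2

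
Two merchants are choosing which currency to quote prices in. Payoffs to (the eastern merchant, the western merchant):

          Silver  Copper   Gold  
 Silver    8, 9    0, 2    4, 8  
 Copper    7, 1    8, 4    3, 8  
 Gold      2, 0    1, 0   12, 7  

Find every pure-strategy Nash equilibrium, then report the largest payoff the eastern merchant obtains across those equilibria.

Both Silver is a pure NE (the eastern merchant: 8 ≥ 7; the western merchant: 9 ≥ 8). The eastern merchant gets 8.
Both Gold is a pure NE (the eastern merchant: 12 ≥ 4; the western merchant: 7 ≥ 0). The eastern merchant gets 12.
Every other cell has a profitable deviation for at least one player. Highest of {8, 12} is 12.

12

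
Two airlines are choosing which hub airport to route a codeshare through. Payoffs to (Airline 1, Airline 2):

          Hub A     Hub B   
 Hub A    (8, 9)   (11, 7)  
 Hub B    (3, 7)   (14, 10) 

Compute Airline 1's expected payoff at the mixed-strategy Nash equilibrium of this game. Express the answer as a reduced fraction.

79/8

Airline 2 mixes with probability q on Hub A, chosen so Airline 1 is indifferent: 8q + 11(1−q) = 3q + 14(1−q) gives q = 3/8.
Airline 1's expected payoff (from either row, since indifferent) is 8·3/8 + 11·5/8 = 79/8.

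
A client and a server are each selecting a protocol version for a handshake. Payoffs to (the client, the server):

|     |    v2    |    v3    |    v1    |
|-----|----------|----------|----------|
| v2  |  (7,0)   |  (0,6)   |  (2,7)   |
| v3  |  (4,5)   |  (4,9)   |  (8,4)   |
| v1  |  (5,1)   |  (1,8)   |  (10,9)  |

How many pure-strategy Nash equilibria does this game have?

Both v3: the client gets 4 (best alternative 1); the server gets 9 (best alternative 5). Neither deviates — NE.
Both v1: the client gets 10 (best alternative 8); the server gets 9 (best alternative 8). Neither deviates — NE.
Both v2 is not a NE: the server would switch to v1 (7 > 0).
No other cell survives both best-response checks, so there are 2 pure NE.

2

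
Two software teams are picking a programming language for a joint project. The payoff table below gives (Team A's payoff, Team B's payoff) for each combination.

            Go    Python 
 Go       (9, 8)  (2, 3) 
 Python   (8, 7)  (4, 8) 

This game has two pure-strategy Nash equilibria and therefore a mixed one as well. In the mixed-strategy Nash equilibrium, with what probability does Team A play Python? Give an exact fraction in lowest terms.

Team A's mix p on Go must make Team B indifferent between Go and Python.
Team B's payoff from Go: 8p + 7(1−p). From Python: 3p + 8(1−p).
Set equal: 5p = 1(1−p) → p = 1/6.
Probability on Python is 1 − 1/6 = 5/6.

5/6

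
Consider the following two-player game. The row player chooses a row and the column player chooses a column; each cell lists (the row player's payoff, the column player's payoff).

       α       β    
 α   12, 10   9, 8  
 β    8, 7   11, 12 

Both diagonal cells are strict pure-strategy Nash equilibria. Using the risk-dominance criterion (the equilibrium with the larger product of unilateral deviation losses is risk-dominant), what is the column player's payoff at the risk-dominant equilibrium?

At both α: the row player loses 12 − 8 = 4 by deviating; the column player loses 10 − 8 = 2. Product = 4·2 = 8.
At both β: the row player loses 11 − 9 = 2 by deviating; the column player loses 12 − 7 = 5. Product = 2·5 = 10.
10 > 8, so both β is risk-dominant. The column player's payoff there is 12.

12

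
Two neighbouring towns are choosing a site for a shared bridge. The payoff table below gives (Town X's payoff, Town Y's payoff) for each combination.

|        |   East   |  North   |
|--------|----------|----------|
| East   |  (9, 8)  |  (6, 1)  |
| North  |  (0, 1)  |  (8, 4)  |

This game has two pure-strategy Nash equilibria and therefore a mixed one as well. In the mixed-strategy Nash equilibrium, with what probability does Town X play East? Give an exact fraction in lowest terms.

3/10

Town X's mix p on East must make Town Y indifferent between East and North.
Town Y's payoff from East: 8p + 1(1−p). From North: 1p + 4(1−p).
Set equal: 7p = 3(1−p) → p = 3/10.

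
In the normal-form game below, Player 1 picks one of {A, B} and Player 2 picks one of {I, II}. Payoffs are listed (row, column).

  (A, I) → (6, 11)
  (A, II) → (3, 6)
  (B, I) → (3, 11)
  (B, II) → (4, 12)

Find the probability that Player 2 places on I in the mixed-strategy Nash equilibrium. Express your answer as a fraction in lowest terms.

Player 2's mix q on I must make Player 1 indifferent between A and B.
Player 1's payoff from A: 6q + 3(1−q). From B: 3q + 4(1−q).
Set equal: 3q = 1(1−q) → q = 1/4.

1/4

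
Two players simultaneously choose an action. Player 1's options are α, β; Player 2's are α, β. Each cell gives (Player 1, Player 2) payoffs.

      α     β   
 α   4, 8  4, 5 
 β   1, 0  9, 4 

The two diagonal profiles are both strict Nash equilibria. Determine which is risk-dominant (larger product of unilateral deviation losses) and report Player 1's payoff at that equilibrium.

9

At both α: Player 1 loses 4 − 1 = 3 by deviating; Player 2 loses 8 − 5 = 3. Product = 3·3 = 9.
At both β: Player 1 loses 9 − 4 = 5 by deviating; Player 2 loses 4 − 0 = 4. Product = 5·4 = 20.
20 > 9, so both β is risk-dominant. Player 1's payoff there is 9.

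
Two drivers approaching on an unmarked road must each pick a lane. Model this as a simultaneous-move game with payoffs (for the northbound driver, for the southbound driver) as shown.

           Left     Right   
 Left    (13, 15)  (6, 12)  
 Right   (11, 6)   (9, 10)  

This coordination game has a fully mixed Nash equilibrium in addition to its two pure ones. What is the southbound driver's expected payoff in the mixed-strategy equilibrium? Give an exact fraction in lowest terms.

The northbound driver mixes with probability p on Left, chosen so the southbound driver is indifferent: 15p + 6(1−p) = 12p + 10(1−p) gives p = 4/7.
The southbound driver's expected payoff is 15·4/7 + 6·3/7 = 78/7.

78/7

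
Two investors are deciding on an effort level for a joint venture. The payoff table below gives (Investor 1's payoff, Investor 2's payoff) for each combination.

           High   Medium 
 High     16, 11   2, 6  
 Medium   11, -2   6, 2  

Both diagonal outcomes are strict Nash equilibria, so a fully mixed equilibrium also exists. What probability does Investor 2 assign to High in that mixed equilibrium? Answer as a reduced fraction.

Investor 2's mix q on High must make Investor 1 indifferent between High and Medium.
Investor 1's payoff from High: 16q + 2(1−q). From Medium: 11q + 6(1−q).
Set equal: 5q = 4(1−q) → q = 4/9.

4/9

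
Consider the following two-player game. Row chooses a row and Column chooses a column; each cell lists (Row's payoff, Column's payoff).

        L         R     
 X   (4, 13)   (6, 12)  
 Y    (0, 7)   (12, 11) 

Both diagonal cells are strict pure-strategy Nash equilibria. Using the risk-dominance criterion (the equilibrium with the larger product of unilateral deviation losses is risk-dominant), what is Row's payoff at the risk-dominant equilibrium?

At (X, L): Row loses 4 − 0 = 4 by deviating; Column loses 13 − 12 = 1. Product = 4·1 = 4.
At (Y, R): Row loses 12 − 6 = 6 by deviating; Column loses 11 − 7 = 4. Product = 6·4 = 24.
24 > 4, so (Y, R) is risk-dominant. Row's payoff there is 12.

12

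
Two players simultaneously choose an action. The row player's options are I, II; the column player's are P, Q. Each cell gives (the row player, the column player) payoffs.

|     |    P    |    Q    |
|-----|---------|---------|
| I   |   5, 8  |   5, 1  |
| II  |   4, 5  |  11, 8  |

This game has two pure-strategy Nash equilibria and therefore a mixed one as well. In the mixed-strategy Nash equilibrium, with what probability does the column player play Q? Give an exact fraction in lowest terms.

1/7

The column player's mix q on P must make the row player indifferent between I and II.
The row player's payoff from I: 5q + 5(1−q). From II: 4q + 11(1−q).
Set equal: 1q = 6(1−q) → q = 6/7.
Probability on Q is 1 − 6/7 = 1/7.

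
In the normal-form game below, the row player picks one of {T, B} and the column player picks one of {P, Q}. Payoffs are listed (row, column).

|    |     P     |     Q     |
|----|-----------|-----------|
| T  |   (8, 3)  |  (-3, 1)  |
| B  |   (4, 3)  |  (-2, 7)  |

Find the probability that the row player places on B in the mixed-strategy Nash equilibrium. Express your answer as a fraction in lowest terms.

The row player's mix p on T must make the column player indifferent between P and Q.
The column player's payoff from P: 3p + 3(1−p). From Q: 1p + 7(1−p).
Set equal: 2p = 4(1−p) → p = 4/6 = 2/3.
Probability on B is 1 − 2/3 = 1/3.

1/3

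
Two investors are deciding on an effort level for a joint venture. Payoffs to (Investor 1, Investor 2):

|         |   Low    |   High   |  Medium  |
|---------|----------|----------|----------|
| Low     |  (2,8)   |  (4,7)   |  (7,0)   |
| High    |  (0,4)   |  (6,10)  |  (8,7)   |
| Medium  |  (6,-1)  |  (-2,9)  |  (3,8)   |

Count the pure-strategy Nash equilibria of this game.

Both High: Investor 1 gets 6 (best alternative 4); Investor 2 gets 10 (best alternative 7). Neither deviates — NE.
Both Low is not a NE: Investor 1 would switch to Medium (6 > 2).
No other cell survives both best-response checks, so there is 1 pure NE.

1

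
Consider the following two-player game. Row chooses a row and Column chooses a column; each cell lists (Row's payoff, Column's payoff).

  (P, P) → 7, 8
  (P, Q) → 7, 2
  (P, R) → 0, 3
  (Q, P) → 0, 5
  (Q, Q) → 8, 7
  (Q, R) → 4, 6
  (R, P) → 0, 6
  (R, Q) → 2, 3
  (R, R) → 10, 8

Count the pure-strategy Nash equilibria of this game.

3

Both P: Row gets 7 (best alternative 0); Column gets 8 (best alternative 3). Neither deviates — NE.
Both Q: Row gets 8 (best alternative 7); Column gets 7 (best alternative 6). Neither deviates — NE.
Both R: Row gets 10 (best alternative 4); Column gets 8 (best alternative 6). Neither deviates — NE.
(R, P) is not a NE: Row would switch to P (7 > 0).
No other cell survives both best-response checks, so there are 3 pure NE.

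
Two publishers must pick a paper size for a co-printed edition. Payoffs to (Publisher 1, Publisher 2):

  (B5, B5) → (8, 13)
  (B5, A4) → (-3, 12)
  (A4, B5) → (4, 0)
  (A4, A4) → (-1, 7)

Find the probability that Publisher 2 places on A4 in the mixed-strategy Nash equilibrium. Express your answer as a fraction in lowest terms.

2/3

Publisher 2's mix q on B5 must make Publisher 1 indifferent between B5 and A4.
Publisher 1's payoff from B5: 8q + (-3)(1−q). From A4: 4q + (-1)(1−q).
Set equal: 4q = 2(1−q) → q = 2/6 = 1/3.
Probability on A4 is 1 − 1/3 = 2/3.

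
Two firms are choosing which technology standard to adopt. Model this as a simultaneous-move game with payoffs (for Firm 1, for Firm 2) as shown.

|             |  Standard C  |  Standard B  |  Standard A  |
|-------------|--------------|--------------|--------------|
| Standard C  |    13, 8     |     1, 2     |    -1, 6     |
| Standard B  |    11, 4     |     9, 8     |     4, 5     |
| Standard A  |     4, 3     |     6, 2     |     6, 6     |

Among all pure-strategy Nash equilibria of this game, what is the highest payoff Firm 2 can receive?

8

Both Standard C is a pure NE (Firm 1: 13 ≥ 11; Firm 2: 8 ≥ 6). Firm 2 gets 8.
Both Standard B is a pure NE (Firm 1: 9 ≥ 6; Firm 2: 8 ≥ 5). Firm 2 gets 8.
Both Standard A is a pure NE (Firm 1: 6 ≥ 4; Firm 2: 6 ≥ 3). Firm 2 gets 6.
Every other cell has a profitable deviation for at least one player. Highest of {8, 8, 6} is 8.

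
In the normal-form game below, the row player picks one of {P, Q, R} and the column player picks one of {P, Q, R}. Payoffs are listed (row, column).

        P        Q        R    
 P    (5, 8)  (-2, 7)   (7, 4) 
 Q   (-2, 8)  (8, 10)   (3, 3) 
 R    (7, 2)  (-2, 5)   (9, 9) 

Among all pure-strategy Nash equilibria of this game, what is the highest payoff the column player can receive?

Both Q is a pure NE (the row player: 8 ≥ -2; the column player: 10 ≥ 8). The column player gets 10.
Both R is a pure NE (the row player: 9 ≥ 7; the column player: 9 ≥ 5). The column player gets 9.
Every other cell has a profitable deviation for at least one player. Highest of {10, 9} is 10.

10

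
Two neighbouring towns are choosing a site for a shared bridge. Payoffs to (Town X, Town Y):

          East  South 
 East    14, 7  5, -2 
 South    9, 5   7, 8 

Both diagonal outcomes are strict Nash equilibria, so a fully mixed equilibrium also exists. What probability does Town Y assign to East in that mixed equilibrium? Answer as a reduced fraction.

2/7

Town Y's mix q on East must make Town X indifferent between East and South.
Town X's payoff from East: 14q + 5(1−q). From South: 9q + 7(1−q).
Set equal: 5q = 2(1−q) → q = 2/7.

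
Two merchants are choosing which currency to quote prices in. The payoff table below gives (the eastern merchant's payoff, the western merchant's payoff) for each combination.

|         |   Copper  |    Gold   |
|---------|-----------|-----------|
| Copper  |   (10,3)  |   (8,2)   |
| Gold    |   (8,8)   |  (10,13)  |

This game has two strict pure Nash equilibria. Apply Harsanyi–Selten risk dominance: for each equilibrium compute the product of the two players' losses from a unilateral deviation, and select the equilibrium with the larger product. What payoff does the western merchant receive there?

At both Copper: the eastern merchant loses 10 − 8 = 2 by deviating; the western merchant loses 3 − 2 = 1. Product = 2·1 = 2.
At both Gold: the eastern merchant loses 10 − 8 = 2 by deviating; the western merchant loses 13 − 8 = 5. Product = 2·5 = 10.
10 > 2, so both Gold is risk-dominant. The western merchant's payoff there is 13.

13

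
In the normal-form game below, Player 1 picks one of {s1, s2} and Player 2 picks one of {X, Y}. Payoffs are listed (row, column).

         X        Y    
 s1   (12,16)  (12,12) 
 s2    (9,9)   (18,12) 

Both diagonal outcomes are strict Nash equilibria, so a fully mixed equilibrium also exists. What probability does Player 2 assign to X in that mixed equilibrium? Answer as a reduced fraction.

Player 2's mix q on X must make Player 1 indifferent between s1 and s2.
Player 1's payoff from s1: 12q + 12(1−q). From s2: 9q + 18(1−q).
Set equal: 3q = 6(1−q) → q = 6/9 = 2/3.

2/3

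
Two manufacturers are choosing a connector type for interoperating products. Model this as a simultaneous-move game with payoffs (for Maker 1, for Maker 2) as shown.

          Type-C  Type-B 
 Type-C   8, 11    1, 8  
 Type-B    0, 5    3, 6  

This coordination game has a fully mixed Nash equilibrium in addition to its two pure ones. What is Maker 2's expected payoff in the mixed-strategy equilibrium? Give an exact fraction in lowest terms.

13/2

Maker 1 mixes with probability p on Type-C, chosen so Maker 2 is indifferent: 11p + 5(1−p) = 8p + 6(1−p) gives p = 1/4.
Maker 2's expected payoff is 11·1/4 + 5·3/4 = 13/2.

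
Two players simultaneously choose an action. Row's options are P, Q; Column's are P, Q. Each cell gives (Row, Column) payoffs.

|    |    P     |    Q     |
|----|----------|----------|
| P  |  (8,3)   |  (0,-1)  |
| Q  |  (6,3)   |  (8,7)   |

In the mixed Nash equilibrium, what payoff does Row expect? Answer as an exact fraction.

32/5

Column mixes with probability q on P, chosen so Row is indifferent: 8q + 0(1−q) = 6q + 8(1−q) gives q = 4/5.
Row's expected payoff (from either row, since indifferent) is 8·4/5 + 0·1/5 = 32/5.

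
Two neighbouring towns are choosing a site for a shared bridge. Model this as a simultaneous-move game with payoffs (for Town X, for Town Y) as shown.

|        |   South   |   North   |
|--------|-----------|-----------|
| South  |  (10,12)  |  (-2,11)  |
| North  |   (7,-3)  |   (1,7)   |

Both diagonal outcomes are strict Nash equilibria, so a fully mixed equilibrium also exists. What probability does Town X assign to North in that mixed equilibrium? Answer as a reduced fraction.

1/11

Town X's mix p on South must make Town Y indifferent between South and North.
Town Y's payoff from South: 12p + (-3)(1−p). From North: 11p + 7(1−p).
Set equal: 1p = 10(1−p) → p = 10/11.
Probability on North is 1 − 10/11 = 1/11.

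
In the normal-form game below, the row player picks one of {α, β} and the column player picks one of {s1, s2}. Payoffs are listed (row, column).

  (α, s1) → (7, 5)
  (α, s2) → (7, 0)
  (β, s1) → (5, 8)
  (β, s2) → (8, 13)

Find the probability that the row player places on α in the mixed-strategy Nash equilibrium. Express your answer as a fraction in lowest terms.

The row player's mix p on α must make the column player indifferent between s1 and s2.
The column player's payoff from s1: 5p + 8(1−p). From s2: 0p + 13(1−p).
Set equal: 5p = 5(1−p) → p = 5/10 = 1/2.

1/2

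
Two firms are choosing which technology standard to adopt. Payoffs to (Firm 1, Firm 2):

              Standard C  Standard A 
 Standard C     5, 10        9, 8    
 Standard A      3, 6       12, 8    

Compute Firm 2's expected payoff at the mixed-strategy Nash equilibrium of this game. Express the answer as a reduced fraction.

Firm 1 mixes with probability p on Standard C, chosen so Firm 2 is indifferent: 10p + 6(1−p) = 8p + 8(1−p) gives p = 1/2.
Firm 2's expected payoff is 10·1/2 + 6·1/2 = 8.

8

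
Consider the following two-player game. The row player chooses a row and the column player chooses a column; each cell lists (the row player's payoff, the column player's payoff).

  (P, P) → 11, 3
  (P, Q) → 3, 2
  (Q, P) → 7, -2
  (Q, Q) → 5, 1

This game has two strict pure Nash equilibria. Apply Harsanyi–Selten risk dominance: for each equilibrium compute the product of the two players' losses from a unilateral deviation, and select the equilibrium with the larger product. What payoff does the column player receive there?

At both P: the row player loses 11 − 7 = 4 by deviating; the column player loses 3 − 2 = 1. Product = 4·1 = 4.
At both Q: the row player loses 5 − 3 = 2 by deviating; the column player loses 1 − (-2) = 3. Product = 2·3 = 6.
6 > 4, so both Q is risk-dominant. The column player's payoff there is 1.

1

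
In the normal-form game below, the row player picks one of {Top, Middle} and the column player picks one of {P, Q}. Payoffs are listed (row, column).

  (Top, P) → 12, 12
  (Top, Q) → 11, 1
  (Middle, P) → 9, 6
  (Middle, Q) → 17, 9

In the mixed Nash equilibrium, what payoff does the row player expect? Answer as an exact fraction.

35/3

The column player mixes with probability q on P, chosen so the row player is indifferent: 12q + 11(1−q) = 9q + 17(1−q) gives q = 2/3.
The row player's expected payoff (from either row, since indifferent) is 12·2/3 + 11·1/3 = 35/3.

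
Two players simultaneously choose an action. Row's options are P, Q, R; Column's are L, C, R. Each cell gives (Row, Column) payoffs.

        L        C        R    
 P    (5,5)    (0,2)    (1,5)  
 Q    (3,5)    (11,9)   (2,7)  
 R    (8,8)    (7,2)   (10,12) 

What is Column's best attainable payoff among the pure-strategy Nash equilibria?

(Q, C) is a pure NE (Row: 11 ≥ 7; Column: 9 ≥ 7). Column gets 9.
(R, R) is a pure NE (Row: 10 ≥ 2; Column: 12 ≥ 8). Column gets 12.
Every other cell has a profitable deviation for at least one player. Highest of {9, 12} is 12.

12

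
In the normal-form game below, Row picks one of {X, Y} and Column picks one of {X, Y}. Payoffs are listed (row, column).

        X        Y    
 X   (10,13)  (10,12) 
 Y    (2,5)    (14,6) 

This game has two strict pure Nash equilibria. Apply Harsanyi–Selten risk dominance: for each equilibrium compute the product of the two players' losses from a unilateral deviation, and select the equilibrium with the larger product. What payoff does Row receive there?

At both X: Row loses 10 − 2 = 8 by deviating; Column loses 13 − 12 = 1. Product = 8·1 = 8.
At both Y: Row loses 14 − 10 = 4 by deviating; Column loses 6 − 5 = 1. Product = 4·1 = 4.
8 > 4, so both X is risk-dominant. Row's payoff there is 10.

10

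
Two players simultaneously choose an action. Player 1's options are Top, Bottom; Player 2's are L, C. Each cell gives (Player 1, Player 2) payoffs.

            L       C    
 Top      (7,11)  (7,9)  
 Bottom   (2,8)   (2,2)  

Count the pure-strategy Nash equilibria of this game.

1

(Top, L): Player 1 gets 7 (best alternative 2); Player 2 gets 11 (best alternative 9). Neither deviates — NE.
(Bottom, C) is not a NE: Player 1 would switch to Top (7 > 2).
No other cell survives both best-response checks, so there is 1 pure NE.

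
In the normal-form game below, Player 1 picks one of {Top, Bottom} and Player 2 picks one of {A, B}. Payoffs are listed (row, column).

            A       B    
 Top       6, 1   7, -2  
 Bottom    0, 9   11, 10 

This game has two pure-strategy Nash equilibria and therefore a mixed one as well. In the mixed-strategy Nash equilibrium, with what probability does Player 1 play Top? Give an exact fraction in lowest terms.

1/4

Player 1's mix p on Top must make Player 2 indifferent between A and B.
Player 2's payoff from A: 1p + 9(1−p). From B: (-2)p + 10(1−p).
Set equal: 3p = 1(1−p) → p = 1/4.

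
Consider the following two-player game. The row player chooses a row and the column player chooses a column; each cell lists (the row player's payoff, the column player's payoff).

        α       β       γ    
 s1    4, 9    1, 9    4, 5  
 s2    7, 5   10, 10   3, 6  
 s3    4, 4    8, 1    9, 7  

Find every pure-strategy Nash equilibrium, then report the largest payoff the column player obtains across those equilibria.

(s2, β) is a pure NE (the row player: 10 ≥ 8; the column player: 10 ≥ 6). The column player gets 10.
(s3, γ) is a pure NE (the row player: 9 ≥ 4; the column player: 7 ≥ 4). The column player gets 7.
Every other cell has a profitable deviation for at least one player. Highest of {10, 7} is 10.

10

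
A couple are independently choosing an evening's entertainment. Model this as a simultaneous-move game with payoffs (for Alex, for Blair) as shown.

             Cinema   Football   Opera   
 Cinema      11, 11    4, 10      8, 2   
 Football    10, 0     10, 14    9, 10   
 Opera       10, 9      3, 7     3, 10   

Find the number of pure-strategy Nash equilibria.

2

Both Cinema: Alex gets 11 (best alternative 10); Blair gets 11 (best alternative 10). Neither deviates — NE.
Both Football: Alex gets 10 (best alternative 4); Blair gets 14 (best alternative 10). Neither deviates — NE.
Both Opera is not a NE: Alex would switch to Football (9 > 3).
No other cell survives both best-response checks, so there are 2 pure NE.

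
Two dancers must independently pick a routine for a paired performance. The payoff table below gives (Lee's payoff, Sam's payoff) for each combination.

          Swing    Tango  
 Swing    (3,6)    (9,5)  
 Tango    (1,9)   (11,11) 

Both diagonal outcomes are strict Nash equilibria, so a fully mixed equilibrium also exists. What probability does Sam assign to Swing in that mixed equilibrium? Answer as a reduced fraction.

1/2

Sam's mix q on Swing must make Lee indifferent between Swing and Tango.
Lee's payoff from Swing: 3q + 9(1−q). From Tango: 1q + 11(1−q).
Set equal: 2q = 2(1−q) → q = 2/4 = 1/2.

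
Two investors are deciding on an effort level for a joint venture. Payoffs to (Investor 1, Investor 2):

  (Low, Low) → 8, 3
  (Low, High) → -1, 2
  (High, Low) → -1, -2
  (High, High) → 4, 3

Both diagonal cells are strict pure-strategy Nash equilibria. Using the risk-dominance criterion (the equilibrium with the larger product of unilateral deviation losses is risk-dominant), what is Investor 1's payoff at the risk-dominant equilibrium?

At both Low: Investor 1 loses 8 − (-1) = 9 by deviating; Investor 2 loses 3 − 2 = 1. Product = 9·1 = 9.
At both High: Investor 1 loses 4 − (-1) = 5 by deviating; Investor 2 loses 3 − (-2) = 5. Product = 5·5 = 25.
25 > 9, so both High is risk-dominant. Investor 1's payoff there is 4.

4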